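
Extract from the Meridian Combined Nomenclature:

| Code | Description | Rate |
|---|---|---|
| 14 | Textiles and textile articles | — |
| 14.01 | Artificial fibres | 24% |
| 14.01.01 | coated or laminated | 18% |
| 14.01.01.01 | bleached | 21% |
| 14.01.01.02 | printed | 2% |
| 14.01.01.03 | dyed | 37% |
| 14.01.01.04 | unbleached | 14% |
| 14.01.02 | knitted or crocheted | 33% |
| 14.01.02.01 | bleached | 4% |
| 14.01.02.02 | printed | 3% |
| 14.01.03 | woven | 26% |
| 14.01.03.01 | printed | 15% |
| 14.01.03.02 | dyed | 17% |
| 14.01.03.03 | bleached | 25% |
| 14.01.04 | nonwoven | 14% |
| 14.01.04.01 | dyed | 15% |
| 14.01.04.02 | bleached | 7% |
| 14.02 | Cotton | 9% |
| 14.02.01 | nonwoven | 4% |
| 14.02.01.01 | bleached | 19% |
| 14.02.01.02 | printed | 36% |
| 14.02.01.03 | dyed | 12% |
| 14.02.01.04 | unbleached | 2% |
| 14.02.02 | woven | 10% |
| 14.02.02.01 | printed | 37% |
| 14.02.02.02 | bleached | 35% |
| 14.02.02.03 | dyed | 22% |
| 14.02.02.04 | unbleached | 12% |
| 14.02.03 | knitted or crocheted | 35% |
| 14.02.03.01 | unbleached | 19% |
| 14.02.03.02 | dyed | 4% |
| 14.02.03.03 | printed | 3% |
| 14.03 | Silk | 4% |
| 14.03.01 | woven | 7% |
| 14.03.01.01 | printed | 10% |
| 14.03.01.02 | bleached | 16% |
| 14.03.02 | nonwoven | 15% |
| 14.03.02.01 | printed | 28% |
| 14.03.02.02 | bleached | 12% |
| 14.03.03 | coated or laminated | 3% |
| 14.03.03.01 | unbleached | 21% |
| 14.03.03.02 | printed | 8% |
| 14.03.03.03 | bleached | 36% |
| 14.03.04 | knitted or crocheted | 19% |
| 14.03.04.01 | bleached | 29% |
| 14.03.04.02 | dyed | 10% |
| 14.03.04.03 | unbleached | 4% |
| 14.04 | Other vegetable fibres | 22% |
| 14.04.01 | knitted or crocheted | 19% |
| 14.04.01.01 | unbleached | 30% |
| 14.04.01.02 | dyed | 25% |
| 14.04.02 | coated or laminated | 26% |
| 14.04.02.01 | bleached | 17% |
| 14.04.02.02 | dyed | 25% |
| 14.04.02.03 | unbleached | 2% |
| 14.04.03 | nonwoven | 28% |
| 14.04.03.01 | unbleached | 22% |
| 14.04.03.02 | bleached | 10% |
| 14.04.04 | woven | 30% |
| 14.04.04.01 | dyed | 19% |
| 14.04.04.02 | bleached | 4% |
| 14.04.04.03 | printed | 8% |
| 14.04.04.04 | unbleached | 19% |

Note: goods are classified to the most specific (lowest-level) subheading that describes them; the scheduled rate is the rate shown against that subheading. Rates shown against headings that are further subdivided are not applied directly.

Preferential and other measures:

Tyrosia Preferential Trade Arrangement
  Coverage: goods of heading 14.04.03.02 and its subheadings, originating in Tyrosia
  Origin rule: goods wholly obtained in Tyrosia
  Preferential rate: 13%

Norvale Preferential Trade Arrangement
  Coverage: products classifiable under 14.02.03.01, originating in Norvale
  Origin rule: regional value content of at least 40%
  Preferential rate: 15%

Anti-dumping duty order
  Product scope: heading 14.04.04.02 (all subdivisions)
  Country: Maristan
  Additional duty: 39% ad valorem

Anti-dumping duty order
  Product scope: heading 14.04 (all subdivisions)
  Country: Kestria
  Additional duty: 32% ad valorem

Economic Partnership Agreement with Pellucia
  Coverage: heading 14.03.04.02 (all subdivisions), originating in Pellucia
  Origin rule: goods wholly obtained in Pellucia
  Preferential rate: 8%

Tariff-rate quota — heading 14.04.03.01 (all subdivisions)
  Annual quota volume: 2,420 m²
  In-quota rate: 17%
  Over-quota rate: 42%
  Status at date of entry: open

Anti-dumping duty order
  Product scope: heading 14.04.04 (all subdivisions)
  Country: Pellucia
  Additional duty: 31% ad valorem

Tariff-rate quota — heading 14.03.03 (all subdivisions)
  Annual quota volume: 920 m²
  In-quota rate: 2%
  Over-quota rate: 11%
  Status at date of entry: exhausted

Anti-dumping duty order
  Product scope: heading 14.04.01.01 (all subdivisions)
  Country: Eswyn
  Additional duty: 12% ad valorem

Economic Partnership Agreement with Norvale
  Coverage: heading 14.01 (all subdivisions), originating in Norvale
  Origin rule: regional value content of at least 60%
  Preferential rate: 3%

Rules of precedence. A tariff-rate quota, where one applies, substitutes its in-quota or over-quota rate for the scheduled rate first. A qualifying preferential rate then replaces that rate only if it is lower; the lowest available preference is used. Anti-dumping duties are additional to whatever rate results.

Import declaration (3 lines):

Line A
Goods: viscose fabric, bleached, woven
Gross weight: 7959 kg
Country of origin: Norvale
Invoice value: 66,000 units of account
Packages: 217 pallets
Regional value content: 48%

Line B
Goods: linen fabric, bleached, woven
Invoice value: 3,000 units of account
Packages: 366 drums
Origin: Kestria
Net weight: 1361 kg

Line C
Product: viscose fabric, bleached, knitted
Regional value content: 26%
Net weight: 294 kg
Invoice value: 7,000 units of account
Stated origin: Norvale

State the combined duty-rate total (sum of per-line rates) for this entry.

65%

Line A: viscose → 14.01; woven → 14.01.03; bleached → 14.01.03.03. Scheduled 25%. Norvale agreement on 14.02.03.01: 14.01.03.03 not covered; Norvale agreement on 14.01: RVC < 60%. → 25%.
Line B: linen → 14.04; woven → 14.04.04; bleached → 14.04.04.02. Scheduled 4%. anti-dumping (Kestria, 14.04): +32%; total 4% + 32% = 36%. → 36%.
Line C: viscose → 14.01; knitted → 14.01.02; bleached → 14.01.02.01. Scheduled 4%. Norvale agreement on 14.02.03.01: 14.01.02.01 not covered; Norvale agreement on 14.01: RVC < 60%. → 4%.
Sum: 25% + 36% + 4% = 65%.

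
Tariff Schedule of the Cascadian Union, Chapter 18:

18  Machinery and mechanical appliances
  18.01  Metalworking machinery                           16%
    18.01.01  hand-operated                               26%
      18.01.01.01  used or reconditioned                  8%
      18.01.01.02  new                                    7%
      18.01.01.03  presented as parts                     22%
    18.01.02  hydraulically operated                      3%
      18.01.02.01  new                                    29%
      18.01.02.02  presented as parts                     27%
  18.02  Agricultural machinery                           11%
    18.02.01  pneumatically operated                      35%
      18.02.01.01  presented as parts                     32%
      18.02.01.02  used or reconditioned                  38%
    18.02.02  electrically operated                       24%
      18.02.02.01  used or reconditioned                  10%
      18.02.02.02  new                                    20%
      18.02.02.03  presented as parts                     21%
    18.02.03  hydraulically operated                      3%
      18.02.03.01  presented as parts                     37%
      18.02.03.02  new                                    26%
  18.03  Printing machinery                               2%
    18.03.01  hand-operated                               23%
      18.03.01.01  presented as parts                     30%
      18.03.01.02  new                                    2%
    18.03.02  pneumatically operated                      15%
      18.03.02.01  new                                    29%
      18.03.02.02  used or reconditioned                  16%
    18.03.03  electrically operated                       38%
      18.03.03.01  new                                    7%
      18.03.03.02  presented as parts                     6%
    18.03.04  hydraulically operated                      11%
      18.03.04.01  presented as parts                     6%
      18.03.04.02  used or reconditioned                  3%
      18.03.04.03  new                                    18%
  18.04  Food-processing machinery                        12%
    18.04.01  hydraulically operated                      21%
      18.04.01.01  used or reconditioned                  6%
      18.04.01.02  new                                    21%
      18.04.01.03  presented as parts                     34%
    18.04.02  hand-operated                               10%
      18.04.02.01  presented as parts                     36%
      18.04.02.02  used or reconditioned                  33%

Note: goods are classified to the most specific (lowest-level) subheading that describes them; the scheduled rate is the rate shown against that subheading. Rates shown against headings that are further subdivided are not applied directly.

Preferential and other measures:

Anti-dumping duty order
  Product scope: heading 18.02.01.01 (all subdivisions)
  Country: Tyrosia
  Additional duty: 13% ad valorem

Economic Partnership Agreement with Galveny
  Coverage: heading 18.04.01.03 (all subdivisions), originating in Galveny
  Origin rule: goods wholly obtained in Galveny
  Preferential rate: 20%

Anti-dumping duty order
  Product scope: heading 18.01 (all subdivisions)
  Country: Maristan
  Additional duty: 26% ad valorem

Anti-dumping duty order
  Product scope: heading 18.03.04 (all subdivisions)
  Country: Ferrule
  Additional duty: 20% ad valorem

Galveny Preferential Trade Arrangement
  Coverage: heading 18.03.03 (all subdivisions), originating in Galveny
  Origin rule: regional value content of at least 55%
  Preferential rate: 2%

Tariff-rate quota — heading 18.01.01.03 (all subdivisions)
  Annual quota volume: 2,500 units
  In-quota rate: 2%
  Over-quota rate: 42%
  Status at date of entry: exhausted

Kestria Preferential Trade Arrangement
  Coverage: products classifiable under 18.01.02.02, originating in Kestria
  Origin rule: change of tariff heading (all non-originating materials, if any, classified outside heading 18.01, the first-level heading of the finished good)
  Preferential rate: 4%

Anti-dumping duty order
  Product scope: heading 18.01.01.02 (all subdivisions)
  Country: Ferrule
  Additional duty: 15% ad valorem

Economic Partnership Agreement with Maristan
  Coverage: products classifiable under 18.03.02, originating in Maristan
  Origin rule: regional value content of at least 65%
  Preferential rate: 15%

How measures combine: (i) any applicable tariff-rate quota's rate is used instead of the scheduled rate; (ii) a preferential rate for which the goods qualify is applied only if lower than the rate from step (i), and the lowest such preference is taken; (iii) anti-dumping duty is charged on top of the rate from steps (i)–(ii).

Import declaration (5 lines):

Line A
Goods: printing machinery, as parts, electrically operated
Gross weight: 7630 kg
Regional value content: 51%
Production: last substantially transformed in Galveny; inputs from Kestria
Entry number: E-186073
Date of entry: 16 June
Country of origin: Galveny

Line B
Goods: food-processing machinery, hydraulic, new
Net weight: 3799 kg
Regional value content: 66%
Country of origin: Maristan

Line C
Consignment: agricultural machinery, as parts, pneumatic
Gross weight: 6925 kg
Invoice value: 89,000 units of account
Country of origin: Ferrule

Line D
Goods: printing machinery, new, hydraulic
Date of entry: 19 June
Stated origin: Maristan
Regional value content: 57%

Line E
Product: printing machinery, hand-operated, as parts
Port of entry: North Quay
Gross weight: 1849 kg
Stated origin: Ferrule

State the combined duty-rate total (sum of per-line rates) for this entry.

107%

Line A: printing → 18.03; electrically operated → 18.03.03; as parts → 18.03.03.02. Scheduled 6%. Galveny agreement on 18.04.01.03: 18.03.03.02 not covered; Galveny agreement on 18.03.03: RVC < 55%. → 6%.
Line B: food-processing → 18.04; hydraulic → 18.04.01; new → 18.04.01.02. Scheduled 21%. Maristan agreement on 18.03.02: 18.04.01.02 not covered. → 21%.
Line C: agricultural → 18.02; pneumatic → 18.02.01; as parts → 18.02.01.01. Scheduled 32%. No special measure applies. → 32%.
Line D: printing → 18.03; hydraulic → 18.03.04; new → 18.03.04.03. Scheduled 18%. Maristan agreement on 18.03.02: 18.03.04.03 not covered. → 18%.
Line E: printing → 18.03; hand-operated → 18.03.01; as parts → 18.03.01.01. Scheduled 30%. No special measure applies. → 30%.
Sum: 6% + 21% + 32% + 18% + 30% = 107%.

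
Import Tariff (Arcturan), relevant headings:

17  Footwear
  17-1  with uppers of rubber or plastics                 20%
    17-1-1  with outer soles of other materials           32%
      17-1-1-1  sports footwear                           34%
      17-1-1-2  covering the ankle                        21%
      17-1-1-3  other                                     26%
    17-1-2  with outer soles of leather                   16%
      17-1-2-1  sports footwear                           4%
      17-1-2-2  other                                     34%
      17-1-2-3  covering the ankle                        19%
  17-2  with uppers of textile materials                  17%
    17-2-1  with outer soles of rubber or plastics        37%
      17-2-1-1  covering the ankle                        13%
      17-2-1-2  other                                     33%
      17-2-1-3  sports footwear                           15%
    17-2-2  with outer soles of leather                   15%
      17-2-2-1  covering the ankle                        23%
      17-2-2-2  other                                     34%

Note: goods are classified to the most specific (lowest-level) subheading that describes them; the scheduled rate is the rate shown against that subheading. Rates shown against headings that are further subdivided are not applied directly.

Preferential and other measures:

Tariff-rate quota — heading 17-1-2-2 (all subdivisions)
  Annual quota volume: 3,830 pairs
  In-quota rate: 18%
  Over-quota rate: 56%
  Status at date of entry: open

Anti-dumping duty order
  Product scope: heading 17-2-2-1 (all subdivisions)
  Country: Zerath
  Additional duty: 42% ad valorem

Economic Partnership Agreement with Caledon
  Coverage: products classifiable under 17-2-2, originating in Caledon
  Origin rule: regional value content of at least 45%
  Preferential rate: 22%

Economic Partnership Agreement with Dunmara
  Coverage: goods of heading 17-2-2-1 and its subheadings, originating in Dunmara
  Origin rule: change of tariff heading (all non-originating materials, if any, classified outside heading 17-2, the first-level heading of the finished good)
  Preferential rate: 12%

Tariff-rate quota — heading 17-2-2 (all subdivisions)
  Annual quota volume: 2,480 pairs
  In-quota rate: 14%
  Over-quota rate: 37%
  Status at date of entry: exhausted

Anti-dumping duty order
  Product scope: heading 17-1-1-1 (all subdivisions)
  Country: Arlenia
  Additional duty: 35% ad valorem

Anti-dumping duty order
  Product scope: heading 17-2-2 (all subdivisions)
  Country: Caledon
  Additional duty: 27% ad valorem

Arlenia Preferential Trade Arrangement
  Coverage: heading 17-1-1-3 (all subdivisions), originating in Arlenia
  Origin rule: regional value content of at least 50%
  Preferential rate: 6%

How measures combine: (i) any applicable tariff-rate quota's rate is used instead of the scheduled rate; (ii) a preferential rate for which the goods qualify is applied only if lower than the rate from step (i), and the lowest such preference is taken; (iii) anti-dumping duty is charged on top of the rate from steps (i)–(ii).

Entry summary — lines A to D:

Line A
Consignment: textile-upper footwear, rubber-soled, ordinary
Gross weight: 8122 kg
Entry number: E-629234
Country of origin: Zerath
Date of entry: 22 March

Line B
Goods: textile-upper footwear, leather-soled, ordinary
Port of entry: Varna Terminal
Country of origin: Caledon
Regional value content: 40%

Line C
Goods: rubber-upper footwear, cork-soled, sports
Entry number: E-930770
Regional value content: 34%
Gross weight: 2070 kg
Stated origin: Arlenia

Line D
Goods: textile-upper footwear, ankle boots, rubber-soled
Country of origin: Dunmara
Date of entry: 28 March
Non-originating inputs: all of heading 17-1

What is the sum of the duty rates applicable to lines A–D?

179%

Line A: textile-upper → 17-2; rubber-soled → 17-2-1; ordinary → 17-2-1-2. Scheduled 33%. No special measure applies. → 33%.
Line B: textile-upper → 17-2; leather-soled → 17-2-2; ordinary → 17-2-2-2. Scheduled 34%. quota on 17-2-2 exhausted → over-quota 37%; Caledon agreement on 17-2-2: RVC < 45%; anti-dumping (Caledon, 17-2-2): +27%; total 37% + 27% = 64%. → 64%.
Line C: rubber-upper → 17-1; cork-soled → 17-1-1; sports → 17-1-1-1. Scheduled 34%. Arlenia agreement on 17-1-1-3: 17-1-1-1 not covered; anti-dumping (Arlenia, 17-1-1-1): +35%; total 34% + 35% = 69%. → 69%.
Line D: textile-upper → 17-2; rubber-soled → 17-2-1; ankle boots → 17-2-1-1. Scheduled 13%. Dunmara agreement on 17-2-2-1: 17-2-1-1 not covered. → 13%.
Sum: 33% + 64% + 69% + 13% = 179%.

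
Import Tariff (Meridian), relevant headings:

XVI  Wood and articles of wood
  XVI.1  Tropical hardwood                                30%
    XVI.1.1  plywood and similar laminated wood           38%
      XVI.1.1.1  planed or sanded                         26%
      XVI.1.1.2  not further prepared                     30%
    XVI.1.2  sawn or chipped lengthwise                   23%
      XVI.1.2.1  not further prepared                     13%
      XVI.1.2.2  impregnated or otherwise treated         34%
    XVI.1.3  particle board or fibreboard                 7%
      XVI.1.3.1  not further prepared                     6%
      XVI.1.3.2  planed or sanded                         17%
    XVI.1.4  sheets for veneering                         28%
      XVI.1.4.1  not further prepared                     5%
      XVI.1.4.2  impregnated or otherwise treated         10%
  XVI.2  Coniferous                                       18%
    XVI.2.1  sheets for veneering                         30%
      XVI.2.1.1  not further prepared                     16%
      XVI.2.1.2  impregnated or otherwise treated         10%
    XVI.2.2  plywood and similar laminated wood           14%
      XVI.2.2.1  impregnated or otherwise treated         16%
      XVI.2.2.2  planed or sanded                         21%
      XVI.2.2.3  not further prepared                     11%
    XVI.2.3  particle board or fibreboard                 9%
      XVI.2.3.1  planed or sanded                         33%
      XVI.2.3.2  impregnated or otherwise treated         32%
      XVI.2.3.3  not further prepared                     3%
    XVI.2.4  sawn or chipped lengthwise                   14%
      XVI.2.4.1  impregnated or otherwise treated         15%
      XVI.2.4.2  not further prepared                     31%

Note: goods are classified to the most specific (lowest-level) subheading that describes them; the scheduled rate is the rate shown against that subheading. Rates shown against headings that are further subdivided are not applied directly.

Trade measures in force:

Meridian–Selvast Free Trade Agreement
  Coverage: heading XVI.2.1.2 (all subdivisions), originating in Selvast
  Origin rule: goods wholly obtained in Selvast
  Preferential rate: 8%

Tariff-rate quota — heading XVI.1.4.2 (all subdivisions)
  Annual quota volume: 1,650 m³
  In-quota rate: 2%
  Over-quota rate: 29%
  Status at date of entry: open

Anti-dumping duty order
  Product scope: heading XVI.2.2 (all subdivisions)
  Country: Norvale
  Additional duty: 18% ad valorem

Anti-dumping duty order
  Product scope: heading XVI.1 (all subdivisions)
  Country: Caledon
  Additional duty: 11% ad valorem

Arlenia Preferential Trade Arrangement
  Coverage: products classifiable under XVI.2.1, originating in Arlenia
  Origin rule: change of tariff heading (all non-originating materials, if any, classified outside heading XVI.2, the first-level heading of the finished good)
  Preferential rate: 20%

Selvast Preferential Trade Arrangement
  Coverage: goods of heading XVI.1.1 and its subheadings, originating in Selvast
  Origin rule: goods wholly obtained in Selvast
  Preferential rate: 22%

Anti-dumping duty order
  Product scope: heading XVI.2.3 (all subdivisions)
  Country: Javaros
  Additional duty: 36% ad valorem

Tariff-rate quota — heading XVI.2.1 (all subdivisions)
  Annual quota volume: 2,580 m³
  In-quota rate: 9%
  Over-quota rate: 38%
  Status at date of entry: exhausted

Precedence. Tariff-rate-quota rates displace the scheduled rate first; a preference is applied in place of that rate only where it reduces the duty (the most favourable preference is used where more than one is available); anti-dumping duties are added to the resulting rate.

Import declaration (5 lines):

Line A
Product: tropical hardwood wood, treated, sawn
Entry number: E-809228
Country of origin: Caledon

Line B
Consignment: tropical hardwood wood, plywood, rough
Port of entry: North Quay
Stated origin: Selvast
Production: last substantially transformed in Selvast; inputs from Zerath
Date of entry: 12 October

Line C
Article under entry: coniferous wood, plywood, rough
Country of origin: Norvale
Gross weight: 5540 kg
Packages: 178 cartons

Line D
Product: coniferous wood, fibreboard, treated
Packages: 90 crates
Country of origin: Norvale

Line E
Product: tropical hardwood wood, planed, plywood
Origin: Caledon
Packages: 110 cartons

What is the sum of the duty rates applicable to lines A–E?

173%

Line A: tropical hardwood → XVI.1; sawn → XVI.1.2; treated → XVI.1.2.2. Scheduled 34%. anti-dumping (Caledon, XVI.1): +11%; total 34% + 11% = 45%. → 45%.
Line B: tropical hardwood → XVI.1; plywood → XVI.1.1; rough → XVI.1.1.2. Scheduled 30%. Selvast agreement on XVI.2.1.2: XVI.1.1.2 not covered; Selvast agreement on XVI.1.1: not wholly obtained. → 30%.
Line C: coniferous → XVI.2; plywood → XVI.2.2; rough → XVI.2.2.3. Scheduled 11%. anti-dumping (Norvale, XVI.2.2): +18%; total 11% + 18% = 29%. → 29%.
Line D: coniferous → XVI.2; fibreboard → XVI.2.3; treated → XVI.2.3.2. Scheduled 32%. No special measure applies. → 32%.
Line E: tropical hardwood → XVI.1; plywood → XVI.1.1; planed → XVI.1.1.1. Scheduled 26%. anti-dumping (Caledon, XVI.1): +11%; total 26% + 11% = 37%. → 37%.
Sum: 45% + 30% + 29% + 32% + 37% = 173%.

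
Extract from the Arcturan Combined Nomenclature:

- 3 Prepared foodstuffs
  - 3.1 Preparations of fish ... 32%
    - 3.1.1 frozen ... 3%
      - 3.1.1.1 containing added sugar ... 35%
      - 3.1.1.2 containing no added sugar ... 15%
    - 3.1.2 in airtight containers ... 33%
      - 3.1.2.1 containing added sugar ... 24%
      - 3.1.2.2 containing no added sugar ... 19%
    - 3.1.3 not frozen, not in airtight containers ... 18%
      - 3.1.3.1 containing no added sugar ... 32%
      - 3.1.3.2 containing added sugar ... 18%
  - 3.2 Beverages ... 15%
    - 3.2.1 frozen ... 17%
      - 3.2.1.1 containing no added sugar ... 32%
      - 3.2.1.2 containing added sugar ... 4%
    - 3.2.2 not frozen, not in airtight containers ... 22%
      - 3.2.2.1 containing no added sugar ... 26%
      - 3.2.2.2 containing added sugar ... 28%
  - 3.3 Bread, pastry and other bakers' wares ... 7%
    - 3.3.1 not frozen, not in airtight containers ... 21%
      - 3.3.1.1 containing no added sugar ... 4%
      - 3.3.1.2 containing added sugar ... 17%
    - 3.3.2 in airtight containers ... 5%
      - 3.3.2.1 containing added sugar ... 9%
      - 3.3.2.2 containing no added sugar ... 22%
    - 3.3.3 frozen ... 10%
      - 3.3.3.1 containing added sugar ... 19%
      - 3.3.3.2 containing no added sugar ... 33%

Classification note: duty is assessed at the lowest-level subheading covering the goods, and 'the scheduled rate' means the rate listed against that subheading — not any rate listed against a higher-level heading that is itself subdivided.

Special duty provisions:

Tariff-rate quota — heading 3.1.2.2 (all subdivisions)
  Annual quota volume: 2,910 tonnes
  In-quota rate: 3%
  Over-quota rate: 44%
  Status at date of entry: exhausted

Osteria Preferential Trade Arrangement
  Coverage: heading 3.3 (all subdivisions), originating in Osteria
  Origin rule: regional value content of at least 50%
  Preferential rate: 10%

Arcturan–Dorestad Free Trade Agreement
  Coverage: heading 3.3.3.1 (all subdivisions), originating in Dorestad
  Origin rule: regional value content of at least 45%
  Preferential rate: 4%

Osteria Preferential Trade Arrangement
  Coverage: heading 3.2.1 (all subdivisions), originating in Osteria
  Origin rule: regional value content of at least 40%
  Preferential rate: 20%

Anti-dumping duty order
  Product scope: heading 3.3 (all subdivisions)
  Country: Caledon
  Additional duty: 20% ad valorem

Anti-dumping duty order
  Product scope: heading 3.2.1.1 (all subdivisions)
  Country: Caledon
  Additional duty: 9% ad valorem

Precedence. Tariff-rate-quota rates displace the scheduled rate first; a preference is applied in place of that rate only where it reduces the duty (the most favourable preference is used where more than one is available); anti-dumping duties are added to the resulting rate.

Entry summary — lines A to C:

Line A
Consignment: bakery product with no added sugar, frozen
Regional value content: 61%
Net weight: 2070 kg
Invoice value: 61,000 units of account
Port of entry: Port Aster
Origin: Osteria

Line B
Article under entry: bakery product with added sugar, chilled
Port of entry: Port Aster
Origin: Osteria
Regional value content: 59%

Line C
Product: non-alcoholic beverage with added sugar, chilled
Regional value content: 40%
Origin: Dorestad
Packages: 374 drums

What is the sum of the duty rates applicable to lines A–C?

Line A: bakery product → 3.3; frozen → 3.3.3; with no added sugar → 3.3.3.2. Scheduled 33%. Osteria agreement on 3.3: RVC ≥ 50% → 10% available; Osteria agreement on 3.2.1: 3.3.3.2 not covered; preferential 10%. → 10%.
Line B: bakery product → 3.3; chilled → 3.3.1; with added sugar → 3.3.1.2. Scheduled 17%. Osteria agreement on 3.3: RVC ≥ 50% → 10% available; Osteria agreement on 3.2.1: 3.3.1.2 not covered; preferential 10%. → 10%.
Line C: non-alcoholic beverage → 3.2; chilled → 3.2.2; with added sugar → 3.2.2.2. Scheduled 28%. Dorestad agreement on 3.3.3.1: 3.2.2.2 not covered. → 28%.
Sum: 10% + 10% + 28% = 48%.

48%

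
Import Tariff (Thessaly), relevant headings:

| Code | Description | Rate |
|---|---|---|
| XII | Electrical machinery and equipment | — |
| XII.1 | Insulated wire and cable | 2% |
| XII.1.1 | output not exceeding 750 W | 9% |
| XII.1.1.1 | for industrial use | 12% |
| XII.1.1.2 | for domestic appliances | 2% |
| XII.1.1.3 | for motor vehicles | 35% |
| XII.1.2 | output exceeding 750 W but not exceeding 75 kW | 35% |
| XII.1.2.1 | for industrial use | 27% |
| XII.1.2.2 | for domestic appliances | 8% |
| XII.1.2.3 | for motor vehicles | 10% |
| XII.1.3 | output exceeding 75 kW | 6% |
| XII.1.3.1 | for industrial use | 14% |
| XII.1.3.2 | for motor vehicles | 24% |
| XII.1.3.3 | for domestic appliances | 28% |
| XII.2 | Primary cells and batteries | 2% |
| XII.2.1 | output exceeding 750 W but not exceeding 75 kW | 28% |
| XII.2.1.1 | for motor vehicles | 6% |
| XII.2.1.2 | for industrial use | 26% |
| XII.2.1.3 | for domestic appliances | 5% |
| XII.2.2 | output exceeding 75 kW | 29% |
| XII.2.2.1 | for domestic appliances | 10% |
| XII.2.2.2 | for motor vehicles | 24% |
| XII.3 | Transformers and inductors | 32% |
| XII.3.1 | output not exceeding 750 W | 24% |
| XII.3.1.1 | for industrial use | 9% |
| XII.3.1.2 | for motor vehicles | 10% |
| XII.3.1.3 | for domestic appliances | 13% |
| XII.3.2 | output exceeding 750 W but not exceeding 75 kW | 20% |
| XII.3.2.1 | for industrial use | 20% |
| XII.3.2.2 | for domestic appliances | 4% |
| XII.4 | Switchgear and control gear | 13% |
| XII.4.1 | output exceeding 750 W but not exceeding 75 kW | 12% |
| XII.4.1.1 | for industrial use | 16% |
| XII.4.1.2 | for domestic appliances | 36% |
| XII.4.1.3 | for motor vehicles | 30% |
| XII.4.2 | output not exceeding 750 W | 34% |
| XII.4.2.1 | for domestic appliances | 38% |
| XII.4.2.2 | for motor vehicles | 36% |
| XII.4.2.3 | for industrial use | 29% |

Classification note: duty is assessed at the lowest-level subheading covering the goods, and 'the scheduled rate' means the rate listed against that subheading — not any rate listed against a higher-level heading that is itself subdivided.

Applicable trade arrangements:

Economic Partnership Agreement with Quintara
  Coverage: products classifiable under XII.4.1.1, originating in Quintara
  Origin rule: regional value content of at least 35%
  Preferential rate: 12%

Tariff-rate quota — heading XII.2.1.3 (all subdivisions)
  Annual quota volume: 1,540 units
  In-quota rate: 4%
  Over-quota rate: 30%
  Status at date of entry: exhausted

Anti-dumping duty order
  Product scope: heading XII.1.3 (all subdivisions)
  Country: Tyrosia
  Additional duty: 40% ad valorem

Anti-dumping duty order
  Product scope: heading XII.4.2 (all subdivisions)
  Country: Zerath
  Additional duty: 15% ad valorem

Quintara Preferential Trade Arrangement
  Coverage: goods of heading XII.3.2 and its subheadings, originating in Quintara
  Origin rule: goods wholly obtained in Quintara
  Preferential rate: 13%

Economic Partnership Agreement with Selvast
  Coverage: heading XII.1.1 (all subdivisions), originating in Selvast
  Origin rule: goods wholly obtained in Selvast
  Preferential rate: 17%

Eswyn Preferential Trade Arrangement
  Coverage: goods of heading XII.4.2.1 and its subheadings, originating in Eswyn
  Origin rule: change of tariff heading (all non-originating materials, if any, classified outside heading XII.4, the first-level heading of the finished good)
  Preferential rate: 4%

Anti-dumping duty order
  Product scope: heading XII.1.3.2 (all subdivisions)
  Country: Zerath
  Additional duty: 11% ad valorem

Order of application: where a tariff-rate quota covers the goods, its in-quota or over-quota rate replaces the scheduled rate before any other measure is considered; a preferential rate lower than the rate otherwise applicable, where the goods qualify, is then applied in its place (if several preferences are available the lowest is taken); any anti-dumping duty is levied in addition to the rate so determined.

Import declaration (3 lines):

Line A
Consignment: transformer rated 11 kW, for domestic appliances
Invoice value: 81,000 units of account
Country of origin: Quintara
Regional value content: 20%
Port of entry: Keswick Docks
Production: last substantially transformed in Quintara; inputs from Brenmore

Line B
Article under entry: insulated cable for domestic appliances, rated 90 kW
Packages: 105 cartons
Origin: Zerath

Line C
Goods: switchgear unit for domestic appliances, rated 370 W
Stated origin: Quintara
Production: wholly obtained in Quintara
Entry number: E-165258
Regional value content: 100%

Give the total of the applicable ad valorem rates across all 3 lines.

70%

Line A: transformer → XII.3; rated 11 kW → XII.3.2; for domestic appliances → XII.3.2.2. Scheduled 4%. Quintara agreement on XII.4.1.1: XII.3.2.2 not covered; Quintara agreement on XII.3.2: not wholly obtained. → 4%.
Line B: insulated cable → XII.1; rated 90 kW → XII.1.3; for domestic appliances → XII.1.3.3. Scheduled 28%. No special measure applies. → 28%.
Line C: switchgear unit → XII.4; rated 370 W → XII.4.2; for domestic appliances → XII.4.2.1. Scheduled 38%. Quintara agreement on XII.4.1.1: XII.4.2.1 not covered; Quintara agreement on XII.3.2: XII.4.2.1 not covered. → 38%.
Sum: 4% + 28% + 38% = 70%.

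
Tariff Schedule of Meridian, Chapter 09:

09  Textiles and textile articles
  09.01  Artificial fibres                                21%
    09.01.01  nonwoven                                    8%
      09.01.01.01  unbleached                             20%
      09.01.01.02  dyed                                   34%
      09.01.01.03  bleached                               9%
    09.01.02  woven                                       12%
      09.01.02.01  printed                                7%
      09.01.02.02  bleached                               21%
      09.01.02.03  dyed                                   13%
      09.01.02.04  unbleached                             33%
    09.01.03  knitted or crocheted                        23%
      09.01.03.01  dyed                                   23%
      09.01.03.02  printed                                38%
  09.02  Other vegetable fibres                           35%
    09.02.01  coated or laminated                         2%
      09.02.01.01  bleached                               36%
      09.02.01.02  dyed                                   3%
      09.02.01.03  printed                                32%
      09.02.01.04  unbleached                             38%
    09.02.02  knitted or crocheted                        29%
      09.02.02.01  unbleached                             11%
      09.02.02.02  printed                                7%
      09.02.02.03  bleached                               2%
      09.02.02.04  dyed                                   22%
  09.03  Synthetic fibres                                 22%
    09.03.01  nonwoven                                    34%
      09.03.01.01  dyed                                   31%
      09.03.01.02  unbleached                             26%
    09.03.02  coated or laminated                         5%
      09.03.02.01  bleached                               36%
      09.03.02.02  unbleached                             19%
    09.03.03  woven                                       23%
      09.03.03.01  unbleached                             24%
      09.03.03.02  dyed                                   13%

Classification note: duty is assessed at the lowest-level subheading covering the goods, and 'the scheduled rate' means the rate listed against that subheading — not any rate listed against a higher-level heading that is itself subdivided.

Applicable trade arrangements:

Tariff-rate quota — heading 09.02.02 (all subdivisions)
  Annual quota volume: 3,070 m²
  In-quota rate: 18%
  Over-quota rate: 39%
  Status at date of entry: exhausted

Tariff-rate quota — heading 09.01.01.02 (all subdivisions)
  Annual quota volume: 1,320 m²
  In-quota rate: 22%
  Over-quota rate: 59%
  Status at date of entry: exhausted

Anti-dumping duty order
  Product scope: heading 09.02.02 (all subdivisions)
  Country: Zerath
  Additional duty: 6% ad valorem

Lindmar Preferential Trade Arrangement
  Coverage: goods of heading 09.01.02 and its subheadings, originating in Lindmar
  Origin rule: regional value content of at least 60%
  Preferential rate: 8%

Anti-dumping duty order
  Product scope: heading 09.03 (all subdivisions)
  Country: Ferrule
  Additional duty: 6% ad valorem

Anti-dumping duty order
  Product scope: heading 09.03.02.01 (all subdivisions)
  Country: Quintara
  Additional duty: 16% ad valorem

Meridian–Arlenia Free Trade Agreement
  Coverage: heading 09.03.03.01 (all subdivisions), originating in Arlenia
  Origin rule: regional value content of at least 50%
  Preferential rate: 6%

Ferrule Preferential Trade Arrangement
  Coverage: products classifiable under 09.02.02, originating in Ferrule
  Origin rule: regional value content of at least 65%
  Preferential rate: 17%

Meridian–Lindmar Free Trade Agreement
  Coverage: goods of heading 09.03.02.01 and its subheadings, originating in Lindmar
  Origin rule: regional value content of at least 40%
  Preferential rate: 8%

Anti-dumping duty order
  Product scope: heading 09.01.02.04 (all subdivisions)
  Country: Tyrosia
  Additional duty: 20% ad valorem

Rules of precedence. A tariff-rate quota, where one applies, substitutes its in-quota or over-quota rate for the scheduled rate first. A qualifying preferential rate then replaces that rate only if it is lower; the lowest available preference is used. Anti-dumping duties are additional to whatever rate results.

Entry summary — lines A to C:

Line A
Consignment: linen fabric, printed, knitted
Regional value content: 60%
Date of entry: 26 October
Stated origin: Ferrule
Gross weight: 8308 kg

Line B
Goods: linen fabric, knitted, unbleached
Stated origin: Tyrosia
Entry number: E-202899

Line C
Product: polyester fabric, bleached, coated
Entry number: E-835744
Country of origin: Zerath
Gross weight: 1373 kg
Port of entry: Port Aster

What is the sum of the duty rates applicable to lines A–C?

114%

Line A: linen → 09.02; knitted → 09.02.02; printed → 09.02.02.02. Scheduled 7%. quota on 09.02.02 exhausted → over-quota 39%; Ferrule agreement on 09.02.02: RVC < 65%. → 39%.
Line B: linen → 09.02; knitted → 09.02.02; unbleached → 09.02.02.01. Scheduled 11%. quota on 09.02.02 exhausted → over-quota 39%. → 39%.
Line C: polyester → 09.03; coated → 09.03.02; bleached → 09.03.02.01. Scheduled 36%. No special measure applies. → 36%.
Sum: 39% + 39% + 36% = 114%.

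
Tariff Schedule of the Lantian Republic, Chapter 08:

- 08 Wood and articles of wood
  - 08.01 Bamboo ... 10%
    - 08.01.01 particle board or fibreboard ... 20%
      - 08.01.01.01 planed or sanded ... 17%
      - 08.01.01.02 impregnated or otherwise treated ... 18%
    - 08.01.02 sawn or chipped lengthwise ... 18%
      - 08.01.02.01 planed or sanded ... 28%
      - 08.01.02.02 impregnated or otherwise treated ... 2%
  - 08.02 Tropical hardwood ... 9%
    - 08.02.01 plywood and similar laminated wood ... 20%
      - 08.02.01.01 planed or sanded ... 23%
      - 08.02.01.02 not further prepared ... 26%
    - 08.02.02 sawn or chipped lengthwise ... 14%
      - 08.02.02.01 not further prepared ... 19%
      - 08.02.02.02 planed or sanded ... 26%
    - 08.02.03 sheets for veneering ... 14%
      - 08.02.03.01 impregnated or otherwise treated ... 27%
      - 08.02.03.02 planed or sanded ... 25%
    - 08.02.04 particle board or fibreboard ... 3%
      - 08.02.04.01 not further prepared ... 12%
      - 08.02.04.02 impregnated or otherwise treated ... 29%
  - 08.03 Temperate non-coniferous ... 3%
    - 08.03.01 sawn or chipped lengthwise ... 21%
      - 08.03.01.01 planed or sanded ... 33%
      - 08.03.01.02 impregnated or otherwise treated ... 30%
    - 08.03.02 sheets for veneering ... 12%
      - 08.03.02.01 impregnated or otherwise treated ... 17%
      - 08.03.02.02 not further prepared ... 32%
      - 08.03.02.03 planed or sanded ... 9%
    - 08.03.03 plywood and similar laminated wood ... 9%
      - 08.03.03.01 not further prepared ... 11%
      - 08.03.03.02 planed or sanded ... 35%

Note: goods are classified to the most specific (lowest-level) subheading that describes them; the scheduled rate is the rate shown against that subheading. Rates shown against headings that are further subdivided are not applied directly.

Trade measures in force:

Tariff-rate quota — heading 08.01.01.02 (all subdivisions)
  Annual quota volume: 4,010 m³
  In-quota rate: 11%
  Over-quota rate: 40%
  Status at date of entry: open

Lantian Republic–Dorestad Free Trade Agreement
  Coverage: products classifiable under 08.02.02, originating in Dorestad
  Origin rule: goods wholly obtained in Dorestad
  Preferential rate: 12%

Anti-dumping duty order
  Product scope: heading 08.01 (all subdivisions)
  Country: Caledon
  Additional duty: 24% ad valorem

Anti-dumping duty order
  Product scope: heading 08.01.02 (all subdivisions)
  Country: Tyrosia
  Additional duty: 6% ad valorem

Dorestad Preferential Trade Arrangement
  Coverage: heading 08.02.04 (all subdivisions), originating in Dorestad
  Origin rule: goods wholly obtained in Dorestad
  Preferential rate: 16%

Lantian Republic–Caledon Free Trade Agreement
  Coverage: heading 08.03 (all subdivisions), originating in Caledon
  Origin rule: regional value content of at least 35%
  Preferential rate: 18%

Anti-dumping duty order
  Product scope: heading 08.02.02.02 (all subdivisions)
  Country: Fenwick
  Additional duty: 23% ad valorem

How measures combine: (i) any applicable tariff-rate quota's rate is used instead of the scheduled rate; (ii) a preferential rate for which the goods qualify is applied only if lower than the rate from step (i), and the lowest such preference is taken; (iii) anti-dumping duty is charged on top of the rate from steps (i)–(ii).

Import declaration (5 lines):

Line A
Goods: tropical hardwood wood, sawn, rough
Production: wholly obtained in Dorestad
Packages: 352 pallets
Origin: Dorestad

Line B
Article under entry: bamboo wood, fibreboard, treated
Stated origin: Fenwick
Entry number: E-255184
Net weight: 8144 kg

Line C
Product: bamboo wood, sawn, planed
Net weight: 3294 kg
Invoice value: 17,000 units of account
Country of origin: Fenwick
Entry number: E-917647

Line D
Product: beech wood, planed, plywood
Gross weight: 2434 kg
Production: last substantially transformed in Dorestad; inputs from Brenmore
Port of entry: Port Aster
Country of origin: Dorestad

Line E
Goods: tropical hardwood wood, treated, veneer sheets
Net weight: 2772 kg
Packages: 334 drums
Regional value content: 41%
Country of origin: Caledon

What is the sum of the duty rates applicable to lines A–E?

Line A: tropical hardwood → 08.02; sawn → 08.02.02; rough → 08.02.02.01. Scheduled 19%. Dorestad agreement on 08.02.02: wholly obtained → 12% available; Dorestad agreement on 08.02.04: 08.02.02.01 not covered; preferential 12%. → 12%.
Line B: bamboo → 08.01; fibreboard → 08.01.01; treated → 08.01.01.02. Scheduled 18%. quota on 08.01.01.02 open → in-quota 11%. → 11%.
Line C: bamboo → 08.01; sawn → 08.01.02; planed → 08.01.02.01. Scheduled 28%. No special measure applies. → 28%.
Line D: beech → 08.03; plywood → 08.03.03; planed → 08.03.03.02. Scheduled 35%. Dorestad agreement on 08.02.02: 08.03.03.02 not covered; Dorestad agreement on 08.02.04: 08.03.03.02 not covered. → 35%.
Line E: tropical hardwood → 08.02; veneer sheets → 08.02.03; treated → 08.02.03.01. Scheduled 27%. Caledon agreement on 08.03: 08.02.03.01 not covered. → 27%.
Sum: 12% + 11% + 28% + 35% + 27% = 113%.

113%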